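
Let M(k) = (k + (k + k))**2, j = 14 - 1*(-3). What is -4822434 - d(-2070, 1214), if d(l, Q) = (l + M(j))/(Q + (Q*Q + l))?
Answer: -789239548499/163660 ≈ -4.8224e+6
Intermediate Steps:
j = 17 (j = 14 + 3 = 17)
M(k) = 9*k**2 (M(k) = (k + 2*k)**2 = (3*k)**2 = 9*k**2)
d(l, Q) = (2601 + l)/(Q + l + Q**2) (d(l, Q) = (l + 9*17**2)/(Q + (Q*Q + l)) = (l + 9*289)/(Q + (Q**2 + l)) = (l + 2601)/(Q + (l + Q**2)) = (2601 + l)/(Q + l + Q**2))
-4822434 - d(-2070, 1214) = -4822434 - (2601 - 2070)/(1214 - 2070 + 1214**2) = -4822434 - 531/(1214 - 2070 + 1473796) = -4822434 - 531/1472940 = -4822434 - 1*59/163660 = -4822434 - 59/163660 = -789239548499/163660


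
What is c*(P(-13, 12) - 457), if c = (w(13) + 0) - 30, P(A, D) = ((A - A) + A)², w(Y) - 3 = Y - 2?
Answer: 4608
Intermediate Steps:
w(Y) = 1 + Y (w(Y) = 3 + (Y - 2) = 3 + (-2 + Y) = 1 + Y)
P(A, D) = A² (P(A, D) = (0 + A)² = A²)
c = -16 (c = ((1 + 13) + 0) - 30 = (14 + 0) - 30 = 14 - 30 = -16)
c*(P(-13, 12) - 457) = -16*((-13)² - 457) = -16*(169 - 457) = -16*(-288) = 4608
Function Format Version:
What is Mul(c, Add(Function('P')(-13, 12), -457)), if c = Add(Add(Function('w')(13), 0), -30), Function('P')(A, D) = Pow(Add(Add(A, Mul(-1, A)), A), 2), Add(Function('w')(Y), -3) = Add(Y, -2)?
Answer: 4608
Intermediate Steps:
Function('w')(Y) = Add(1, Y) (Function('w')(Y) = Add(3, Add(Y, -2)) = Add(3, Add(-2, Y)) = Add(1, Y))
Function('P')(A, D) = Pow(A, 2) (Function('P')(A, D) = Pow(Add(0, A), 2) = Pow(A, 2))
c = -16 (c = Add(Add(Add(1, 13), 0), -30) = Add(Add(14, 0), -30) = Add(14, -30) = -16)
Mul(c, Add(Function('P')(-13, 12), -457)) = Mul(-16, Add(Pow(-13, 2), -457)) = Mul(-16, Add(169, -457)) = Mul(-16, -288) = 4608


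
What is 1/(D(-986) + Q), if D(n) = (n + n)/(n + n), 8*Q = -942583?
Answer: -8/942575 ≈ -8.4874e-6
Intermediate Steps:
Q = -942583/8 (Q = (1/8)*(-942583) = -942583/8 ≈ -1.1782e+5)
D(n) = 1 (D(n) = (2*n)/((2*n)) = (2*n)*(1/(2*n)) = 1)
1/(D(-986) + Q) = 1/(1 - 942583/8) = 1/(-942575/8) = -8/942575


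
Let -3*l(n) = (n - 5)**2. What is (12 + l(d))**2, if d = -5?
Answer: 4096/9 ≈ 455.11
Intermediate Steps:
l(n) = -(-5 + n)**2/3 (l(n) = -(n - 5)**2/3 = -(-5 + n)**2/3)
(12 + l(d))**2 = (12 - (-5 - 5)**2/3)**2 = (12 - 1/3*(-10)**2)**2 = (12 - 1/3*100)**2 = (12 - 100/3)**2 = (-64/3)**2 = 4096/9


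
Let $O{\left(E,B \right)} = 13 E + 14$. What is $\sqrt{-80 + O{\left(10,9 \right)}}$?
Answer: $8$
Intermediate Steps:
$O{\left(E,B \right)} = 14 + 13 E$
$\sqrt{-80 + O{\left(10,9 \right)}} = \sqrt{-80 + \left(14 + 13 \cdot 10\right)} = \sqrt{-80 + \left(14 + 130\right)} = \sqrt{-80 + 144} = \sqrt{64} = 8$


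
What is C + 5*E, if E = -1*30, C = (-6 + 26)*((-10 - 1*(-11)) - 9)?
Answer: -310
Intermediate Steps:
C = -160 (C = 20*((-10 + 11) - 9) = 20*(1 - 9) = 20*(-8) = -160)
E = -30
C + 5*E = -160 + 5*(-30) = -160 - 150 = -310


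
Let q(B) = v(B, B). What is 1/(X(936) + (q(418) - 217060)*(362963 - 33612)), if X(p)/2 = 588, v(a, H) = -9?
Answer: -1/71491891043 ≈ -1.3988e-11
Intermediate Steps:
q(B) = -9
X(p) = 1176 (X(p) = 2*588 = 1176)
1/(X(936) + (q(418) - 217060)*(362963 - 33612)) = 1/(1176 + (-9 - 217060)*(362963 - 33612)) = 1/(1176 - 217069*329351) = 1/(1176 - 71491892219) = 1/(-71491891043) = -1/71491891043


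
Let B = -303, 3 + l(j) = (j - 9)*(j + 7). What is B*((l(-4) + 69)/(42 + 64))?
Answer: -8181/106 ≈ -77.179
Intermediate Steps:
l(j) = -3 + (-9 + j)*(7 + j) (l(j) = -3 + (j - 9)*(j + 7) = -3 + (-9 + j)*(7 + j))
B*((l(-4) + 69)/(42 + 64)) = -303*((-66 + (-4)² - 2*(-4)) + 69)/(42 + 64) = -303*((-66 + 16 + 8) + 69)/106 = -303*(-42 + 69)/106 = -8181/106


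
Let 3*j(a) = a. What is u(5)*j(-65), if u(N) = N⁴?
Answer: -40625/3 ≈ -13542.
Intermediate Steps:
j(a) = a/3
u(5)*j(-65) = 5⁴*((⅓)*(-65)) = 625*(-65/3) = -40625/3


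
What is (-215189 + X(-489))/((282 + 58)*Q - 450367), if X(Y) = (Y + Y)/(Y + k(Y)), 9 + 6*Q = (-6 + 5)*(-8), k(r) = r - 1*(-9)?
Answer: 208517163/436460533 ≈ 0.47775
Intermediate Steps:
k(r) = 9 + r (k(r) = r + 9 = 9 + r)
Q = -1/6 (Q = -3/2 + ((-6 + 5)*(-8))/6 = -3/2 + (-1*(-8))/6 = -3/2 + (1/6)*8 = -3/2 + 4/3 = -1/6 ≈ -0.16667)
X(Y) = 2*Y/(9 + 2*Y) (X(Y) = (Y + Y)/(Y + (9 + Y)) = (2*Y)/(9 + 2*Y) = 2*Y/(9 + 2*Y))
(-215189 + X(-489))/((282 + 58)*Q - 450367) = (-215189 + 2*(-489)/(9 + 2*(-489)))/((282 + 58)*(-1/6) - 450367) = (-215189 + 2*(-489)/(9 - 978))/(340*(-1/6) - 450367) = (-215189 + 2*(-489)/(-969))/(-170/3 - 450367) = (-215189 + 2*(-489)*(-1/969))/(-1351271/3) = (-215189 + 326/323)*(-3/1351271) = -69505721/323*(-3/1351271) = 208517163/436460533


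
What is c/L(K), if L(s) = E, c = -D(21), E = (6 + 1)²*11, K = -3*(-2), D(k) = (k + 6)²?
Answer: -729/539 ≈ -1.3525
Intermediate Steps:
D(k) = (6 + k)²
K = 6
E = 539 (E = 7²*11 = 49*11 = 539)
c = -729 (c = -(6 + 21)² = -1*27² = -1*729 = -729)
L(s) = 539
c/L(K) = -729/539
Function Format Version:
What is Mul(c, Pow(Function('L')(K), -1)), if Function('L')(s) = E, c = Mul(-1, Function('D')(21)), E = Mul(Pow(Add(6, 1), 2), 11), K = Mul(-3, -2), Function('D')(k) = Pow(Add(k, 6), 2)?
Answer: Rational(-729, 539) ≈ -1.3525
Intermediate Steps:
Function('D')(k) = Pow(Add(6, k), 2)
K = 6
E = 539 (E = Mul(Pow(7, 2), 11) = Mul(49, 11) = 539)
c = -729 (c = Mul(-1, Pow(Add(6, 21), 2)) = Mul(-1, Pow(27, 2)) = Mul(-1, 729) = -729)
Function('L')(s) = 539
Mul(c, Pow(Function('L')(K), -1)) = Mul(-729, Pow(539, -1)) = Mul(-729, Rational(1, 539)) = Rational(-729, 539)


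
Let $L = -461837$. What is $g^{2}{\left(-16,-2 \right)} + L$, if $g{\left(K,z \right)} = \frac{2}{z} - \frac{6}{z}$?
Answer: $-461833$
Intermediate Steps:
$g{\left(K,z \right)} = - \frac{4}{z}$
$g^{2}{\left(-16,-2 \right)} + L = \left(- \frac{4}{-2}\right)^{2} - 461837 = \left(\left(-4\right) \left(- \frac{1}{2}\right)\right)^{2} - 461837 = 2^{2} - 461837 = 4 - 461837 = -461833$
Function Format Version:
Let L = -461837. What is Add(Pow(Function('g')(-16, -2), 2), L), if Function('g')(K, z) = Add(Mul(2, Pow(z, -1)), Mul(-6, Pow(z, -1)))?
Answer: -461833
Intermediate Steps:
Function('g')(K, z) = Mul(-4, Pow(z, -1))
Add(Pow(Function('g')(-16, -2), 2), L) = Add(Pow(Mul(-4, Pow(-2, -1)), 2), -461837) = Add(Pow(Mul(-4, Rational(-1, 2)), 2), -461837) = Add(Pow(2, 2), -461837) = Add(4, -461837) = -461833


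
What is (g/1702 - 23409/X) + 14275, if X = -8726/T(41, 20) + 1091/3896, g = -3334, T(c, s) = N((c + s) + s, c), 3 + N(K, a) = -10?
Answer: 137365640386950/9647695943 ≈ 14238.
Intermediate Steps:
N(K, a) = -13 (N(K, a) = -3 - 10 = -13)
T(c, s) = -13
X = 34010679/50648 (X = -8726/(-13) + 1091/3896 = -8726*(-1/13) + 1091*(1/3896) = 8726/13 + 1091/3896 = 34010679/50648 ≈ 671.51)
(g/1702 - 23409/X) + 14275 = (-3334/1702 - 23409/34010679/50648) + 14275 = (-3334*1/1702 - 23409*50648/34010679) + 14275 = (-1667/851 - 395206344/11336893) + 14275 = -355219199375/9647695943 + 14275 = 137365640386950/9647695943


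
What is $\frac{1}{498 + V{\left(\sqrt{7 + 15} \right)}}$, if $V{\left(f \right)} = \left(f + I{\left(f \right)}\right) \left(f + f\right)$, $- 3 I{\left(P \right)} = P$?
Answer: $\frac{3}{1582} \approx 0.0018963$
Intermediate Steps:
$I{\left(P \right)} = - \frac{P}{3}$
$V{\left(f \right)} = \frac{4 f^{2}}{3}$ ($V{\left(f \right)} = \left(f - \frac{f}{3}\right) \left(f + f\right) = \frac{2 f}{3} \cdot 2 f = \frac{4 f^{2}}{3}$)
$\frac{1}{498 + V{\left(\sqrt{7 + 15} \right)}} = \frac{1}{498 + \frac{4 \left(\sqrt{7 + 15}\right)^{2}}{3}} = \frac{1}{498 + \frac{4 \left(\sqrt{22}\right)^{2}}{3}} = \frac{1}{498 + \frac{4}{3} \cdot 22} = \frac{1}{498 + \frac{88}{3}} = \frac{1}{\frac{1582}{3}} = \frac{3}{1582}$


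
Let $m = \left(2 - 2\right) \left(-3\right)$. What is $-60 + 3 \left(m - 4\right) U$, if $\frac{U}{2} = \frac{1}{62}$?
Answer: $- \frac{1872}{31} \approx -60.387$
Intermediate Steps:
$m = 0$ ($m = 0 \left(-3\right) = 0$)
$U = \frac{1}{31}$ ($U = \frac{2}{62} = 2 \cdot \frac{1}{62} = \frac{1}{31} \approx 0.032258$)
$-60 + 3 \left(m - 4\right) U = -60 + 3 \left(0 - 4\right) \frac{1}{31} = -60 + 3 \left(-4\right) \frac{1}{31} = -60 - \frac{12}{31} = - \frac{1872}{31}$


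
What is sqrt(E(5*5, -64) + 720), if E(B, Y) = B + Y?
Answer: sqrt(681) ≈ 26.096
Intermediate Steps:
sqrt(E(5*5, -64) + 720) = sqrt((5*5 - 64) + 720) = sqrt((25 - 64) + 720) = sqrt(-39 + 720) = sqrt(681)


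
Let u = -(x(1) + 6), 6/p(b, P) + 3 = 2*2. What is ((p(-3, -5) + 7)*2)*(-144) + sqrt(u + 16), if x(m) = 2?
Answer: -3744 + 2*sqrt(2) ≈ -3741.2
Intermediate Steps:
p(b, P) = 6 (p(b, P) = 6/(-3 + 2*2) = 6/(-3 + 4) = 6/1 = 6*1 = 6)
u = -8 (u = -(2 + 6) = -1*8 = -8)
((p(-3, -5) + 7)*2)*(-144) + sqrt(u + 16) = ((6 + 7)*2)*(-144) + sqrt(-8 + 16) = (13*2)*(-144) + sqrt(8) = 26*(-144) + 2*sqrt(2) = -3744 + 2*sqrt(2)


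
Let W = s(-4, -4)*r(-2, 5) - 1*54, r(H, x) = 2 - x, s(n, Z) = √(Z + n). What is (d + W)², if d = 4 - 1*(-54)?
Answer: -56 - 48*I*√2 ≈ -56.0 - 67.882*I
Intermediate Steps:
W = -54 - 6*I*√2 (W = √(-4 - 4)*(2 - 1*5) - 1*54 = √(-8)*(2 - 5) - 54 = (2*I*√2)*(-3) - 54 = -6*I*√2 - 54 = -54 - 6*I*√2 ≈ -54.0 - 8.4853*I)
d = 58 (d = 4 + 54 = 58)
(d + W)² = (58 + (-54 - 6*I*√2))² = (4 - 6*I*√2)²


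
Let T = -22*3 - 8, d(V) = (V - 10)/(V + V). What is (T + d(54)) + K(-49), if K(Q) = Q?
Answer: -3310/27 ≈ -122.59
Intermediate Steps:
d(V) = (-10 + V)/(2*V) (d(V) = (-10 + V)/((2*V)) = (-10 + V)*(1/(2*V)) = (-10 + V)/(2*V))
T = -74 (T = -66 - 8 = -74)
(T + d(54)) + K(-49) = (-74 + (½)*(-10 + 54)/54) - 49 = (-74 + (½)*(1/54)*44) - 49 = (-74 + 11/27) - 49 = -1987/27 - 49 = -3310/27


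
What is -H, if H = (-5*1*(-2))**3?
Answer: -1000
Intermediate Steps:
H = 1000 (H = (-5*(-2))**3 = 10**3 = 1000)
-H = -1*1000 = -1000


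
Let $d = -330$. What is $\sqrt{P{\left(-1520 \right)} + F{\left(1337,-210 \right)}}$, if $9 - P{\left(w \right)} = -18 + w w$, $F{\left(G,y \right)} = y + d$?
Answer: $i \sqrt{2310913} \approx 1520.2 i$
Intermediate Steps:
$F{\left(G,y \right)} = -330 + y$ ($F{\left(G,y \right)} = y - 330 = -330 + y$)
$P{\left(w \right)} = 27 - w^{2}$ ($P{\left(w \right)} = 9 - \left(-18 + w w\right) = 9 - \left(-18 + w^{2}\right) = 27 - w^{2}$)
$\sqrt{P{\left(-1520 \right)} + F{\left(1337,-210 \right)}} = \sqrt{\left(27 - \left(-1520\right)^{2}\right) - 540} = \sqrt{\left(27 - 2310400\right) - 540} = \sqrt{-2310373 - 540} = \sqrt{-2310913} = i \sqrt{2310913}$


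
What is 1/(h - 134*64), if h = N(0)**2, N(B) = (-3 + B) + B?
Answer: -1/8567 ≈ -0.00011673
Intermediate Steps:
N(B) = -3 + 2*B
h = 9 (h = (-3 + 2*0)**2 = (-3 + 0)**2 = (-3)**2 = 9)
1/(h - 134*64) = 1/(9 - 134*64) = 1/(9 - 8576) = 1/(-8567) = -1/8567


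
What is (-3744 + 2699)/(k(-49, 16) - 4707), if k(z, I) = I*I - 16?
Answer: 1045/4467 ≈ 0.23394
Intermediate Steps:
k(z, I) = -16 + I**2 (k(z, I) = I**2 - 16 = -16 + I**2)
(-3744 + 2699)/(k(-49, 16) - 4707) = (-3744 + 2699)/((-16 + 16**2) - 4707) = -1045/((-16 + 256) - 4707) = -1045/(240 - 4707) = -1045/(-4467) = -1045*(-1/4467) = 1045/4467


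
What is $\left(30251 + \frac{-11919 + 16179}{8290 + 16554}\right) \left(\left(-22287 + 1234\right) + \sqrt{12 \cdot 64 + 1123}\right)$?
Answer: $- \frac{3955648717378}{6211} + \frac{187890026 \sqrt{1891}}{6211} \approx -6.3556 \cdot 10^{8}$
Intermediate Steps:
$\left(30251 + \frac{-11919 + 16179}{8290 + 16554}\right) \left(\left(-22287 + 1234\right) + \sqrt{12 \cdot 64 + 1123}\right) = \left(30251 + \frac{4260}{24844}\right) \left(-21053 + \sqrt{768 + 1123}\right) = \left(30251 + 4260 \cdot \frac{1}{24844}\right) \left(-21053 + \sqrt{1891}\right) = \left(30251 + \frac{1065}{6211}\right) \left(-21053 + \sqrt{1891}\right) = \frac{187890026 \left(-21053 + \sqrt{1891}\right)}{6211} = - \frac{3955648717378}{6211} + \frac{187890026 \sqrt{1891}}{6211}$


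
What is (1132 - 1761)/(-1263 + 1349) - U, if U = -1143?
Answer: 97669/86 ≈ 1135.7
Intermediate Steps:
(1132 - 1761)/(-1263 + 1349) - U = (1132 - 1761)/(-1263 + 1349) - 1*(-1143) = -629/86 + 1143 = 97669/86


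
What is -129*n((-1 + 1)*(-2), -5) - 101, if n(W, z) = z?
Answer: 544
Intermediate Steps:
-129*n((-1 + 1)*(-2), -5) - 101 = -129*(-5) - 101 = 645 - 101 = 544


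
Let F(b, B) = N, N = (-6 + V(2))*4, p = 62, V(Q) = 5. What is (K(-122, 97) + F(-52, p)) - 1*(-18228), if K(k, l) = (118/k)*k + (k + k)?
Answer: 18098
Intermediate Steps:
N = -4 (N = (-6 + 5)*4 = -1*4 = -4)
F(b, B) = -4
K(k, l) = 118 + 2*k
(K(-122, 97) + F(-52, p)) - 1*(-18228) = ((118 + 2*(-122)) - 4) - 1*(-18228) = ((118 - 244) - 4) + 18228 = (-126 - 4) + 18228 = -130 + 18228 = 18098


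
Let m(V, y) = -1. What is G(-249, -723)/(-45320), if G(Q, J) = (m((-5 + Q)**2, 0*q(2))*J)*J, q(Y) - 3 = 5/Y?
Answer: 522729/45320 ≈ 11.534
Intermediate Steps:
q(Y) = 3 + 5/Y
G(Q, J) = -J**2 (G(Q, J) = (-J)*J = -J**2)
G(-249, -723)/(-45320) = -1*(-723)**2/(-45320) = -1*522729*(-1/45320) = -522729*(-1/45320) = 522729/45320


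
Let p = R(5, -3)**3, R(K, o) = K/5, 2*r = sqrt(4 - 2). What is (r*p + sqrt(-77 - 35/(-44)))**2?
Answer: -3331/44 + I*sqrt(73766)/22 ≈ -75.705 + 12.345*I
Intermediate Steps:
r = sqrt(2)/2 (r = sqrt(4 - 2)/2 = sqrt(2)/2 ≈ 0.70711)
R(K, o) = K/5 (R(K, o) = K*(1/5) = K/5)
p = 1 (p = ((1/5)*5)**3 = 1**3 = 1)
(r*p + sqrt(-77 - 35/(-44)))**2 = ((sqrt(2)/2)*1 + sqrt(-77 - 35/(-44)))**2 = (sqrt(2)/2 + sqrt(-77 - 35*(-1/44)))**2 = (sqrt(2)/2 + sqrt(-77 + 35/44))**2 = (sqrt(2)/2 + sqrt(-3353/44))**2 = (sqrt(2)/2 + I*sqrt(36883)/22)**2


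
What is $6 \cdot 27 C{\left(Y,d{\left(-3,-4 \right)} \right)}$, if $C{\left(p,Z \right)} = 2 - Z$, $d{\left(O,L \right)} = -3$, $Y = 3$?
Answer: $810$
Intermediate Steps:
$6 \cdot 27 C{\left(Y,d{\left(-3,-4 \right)} \right)} = 6 \cdot 27 \left(2 - -3\right) = 162 \left(2 + 3\right) = 162 \cdot 5 = 810$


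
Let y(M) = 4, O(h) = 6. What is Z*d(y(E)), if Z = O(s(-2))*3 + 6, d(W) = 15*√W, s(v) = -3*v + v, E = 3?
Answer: 720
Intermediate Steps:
s(v) = -2*v
Z = 24 (Z = 6*3 + 6 = 18 + 6 = 24)
Z*d(y(E)) = 24*(15*√4) = 24*(15*2) = 24*30 = 720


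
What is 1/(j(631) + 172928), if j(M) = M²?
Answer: 1/571089 ≈ 1.7510e-6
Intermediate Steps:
1/(j(631) + 172928) = 1/(631² + 172928) = 1/(398161 + 172928) = 1/571089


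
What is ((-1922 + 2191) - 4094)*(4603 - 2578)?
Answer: -7745625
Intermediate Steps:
((-1922 + 2191) - 4094)*(4603 - 2578) = (269 - 4094)*2025 = -3825*2025 = -7745625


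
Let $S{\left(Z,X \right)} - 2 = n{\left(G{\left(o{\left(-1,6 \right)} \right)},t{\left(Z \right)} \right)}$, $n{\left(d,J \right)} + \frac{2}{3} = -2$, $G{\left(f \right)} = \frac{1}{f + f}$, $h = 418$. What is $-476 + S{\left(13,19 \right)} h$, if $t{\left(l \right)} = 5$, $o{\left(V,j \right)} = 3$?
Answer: $- \frac{2264}{3} \approx -754.67$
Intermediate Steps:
$G{\left(f \right)} = \frac{1}{2 f}$
$n{\left(d,J \right)} = - \frac{8}{3}$ ($n{\left(d,J \right)} = - \frac{2}{3} - 2 = - \frac{8}{3}$)
$S{\left(Z,X \right)} = - \frac{2}{3}$ ($S{\left(Z,X \right)} = 2 - \frac{8}{3} = - \frac{2}{3}$)
$-476 + S{\left(13,19 \right)} h = -476 - \frac{836}{3} = - \frac{2264}{3}$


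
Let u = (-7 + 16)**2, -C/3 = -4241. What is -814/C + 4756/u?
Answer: 20148218/343521 ≈ 58.652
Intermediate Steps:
C = 12723 (C = -3*(-4241) = 12723)
u = 81 (u = 9**2 = 81)
-814/C + 4756/u = -814/12723 + 4756/81 = 20148218/343521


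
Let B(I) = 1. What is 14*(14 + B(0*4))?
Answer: 210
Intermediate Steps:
14*(14 + B(0*4)) = 14*(14 + 1) = 14*15 = 210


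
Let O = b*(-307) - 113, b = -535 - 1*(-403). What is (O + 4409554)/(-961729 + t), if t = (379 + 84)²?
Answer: -889993/149472 ≈ -5.9542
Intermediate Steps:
b = -132 (b = -535 + 403 = -132)
t = 214369 (t = 463² = 214369)
O = 40411 (O = -132*(-307) - 113 = 40524 - 113 = 40411)
(O + 4409554)/(-961729 + t) = (40411 + 4409554)/(-961729 + 214369) = 4449965/(-747360) = 4449965*(-1/747360) = -889993/149472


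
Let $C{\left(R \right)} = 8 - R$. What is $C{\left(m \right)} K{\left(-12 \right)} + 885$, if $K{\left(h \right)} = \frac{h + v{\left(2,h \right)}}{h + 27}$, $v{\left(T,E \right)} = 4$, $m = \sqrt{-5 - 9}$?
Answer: $\frac{13211}{15} + \frac{8 i \sqrt{14}}{15} \approx 880.73 + 1.9956 i$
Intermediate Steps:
$m = i \sqrt{14}$ ($m = \sqrt{-14} = i \sqrt{14} \approx 3.7417 i$)
$K{\left(h \right)} = \frac{4 + h}{27 + h}$ ($K{\left(h \right)} = \frac{h + 4}{h + 27} = \frac{4 + h}{27 + h}$)
$C{\left(m \right)} K{\left(-12 \right)} + 885 = \left(8 - i \sqrt{14}\right) \frac{4 - 12}{27 - 12} + 885 = \left(8 - i \sqrt{14}\right) \frac{1}{15} \left(-8\right) + 885 = \left(8 - i \sqrt{14}\right) \left(- \frac{8}{15}\right) + 885 = \left(- \frac{64}{15} + \frac{8 i \sqrt{14}}{15}\right) + 885 = \frac{13211}{15} + \frac{8 i \sqrt{14}}{15}$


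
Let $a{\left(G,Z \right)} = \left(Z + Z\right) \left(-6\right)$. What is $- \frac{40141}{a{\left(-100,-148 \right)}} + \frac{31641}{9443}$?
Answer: $- \frac{322857047}{16770768} \approx -19.251$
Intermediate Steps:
$a{\left(G,Z \right)} = - 12 Z$ ($a{\left(G,Z \right)} = 2 Z \left(-6\right) = - 12 Z$)
$- \frac{40141}{a{\left(-100,-148 \right)}} + \frac{31641}{9443} = - \frac{40141}{\left(-12\right) \left(-148\right)} + \frac{31641}{9443} = - \frac{40141}{1776} + 31641 \cdot \frac{1}{9443} = \left(-40141\right) \frac{1}{1776} + \frac{31641}{9443} = - \frac{40141}{1776} + \frac{31641}{9443} = - \frac{322857047}{16770768}$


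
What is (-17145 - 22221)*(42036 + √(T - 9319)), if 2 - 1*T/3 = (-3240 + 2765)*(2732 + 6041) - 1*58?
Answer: -1654789176 - 39366*√12492386 ≈ -1.7939e+9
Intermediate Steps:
T = 12501705 (T = 6 - 3*((-3240 + 2765)*(2732 + 6041) - 1*58) = 6 - 3*(-475*8773 - 58) = 6 - 3*(-4167175 - 58) = 6 - 3*(-4167233) = 6 + 12501699 = 12501705)
(-17145 - 22221)*(42036 + √(T - 9319)) = (-17145 - 22221)*(42036 + √(12501705 - 9319)) = -39366*(42036 + √12492386) = -1654789176 - 39366*√12492386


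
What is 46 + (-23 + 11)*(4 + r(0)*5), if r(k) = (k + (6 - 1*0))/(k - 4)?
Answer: 88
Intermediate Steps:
r(k) = (6 + k)/(-4 + k) (r(k) = (k + (6 + 0))/(-4 + k) = (k + 6)/(-4 + k) = (6 + k)/(-4 + k))
46 + (-23 + 11)*(4 + r(0)*5) = 46 + (-23 + 11)*(4 + ((6 + 0)/(-4 + 0))*5) = 46 - 12*(4 + (6/(-4))*5) = 46 - 12*(4 - ¼*6*5) = 46 - 12*(4 - 3/2*5) = 46 - 12*(4 - 15/2) = 46 - 12*(-7/2) = 46 + 42 = 88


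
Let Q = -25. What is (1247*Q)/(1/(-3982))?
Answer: 124138850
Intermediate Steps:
(1247*Q)/(1/(-3982)) = (1247*(-25))/(1/(-3982)) = -31175/(-1/3982) = -31175*(-3982) = 124138850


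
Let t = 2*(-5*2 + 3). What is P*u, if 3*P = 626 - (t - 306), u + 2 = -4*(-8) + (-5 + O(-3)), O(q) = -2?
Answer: 21758/3 ≈ 7252.7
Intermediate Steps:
t = -14 (t = 2*(-10 + 3) = 2*(-7) = -14)
u = 23 (u = -2 + (-4*(-8) + (-5 - 2)) = -2 + (32 - 7) = -2 + 25 = 23)
P = 946/3 (P = (626 - (-14 - 306))/3 = (626 - 1*(-320))/3 = (626 + 320)/3 = (⅓)*946 = 946/3 ≈ 315.33)
P*u = (946/3)*23 = 21758/3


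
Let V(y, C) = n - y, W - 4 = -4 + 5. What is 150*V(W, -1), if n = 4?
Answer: -150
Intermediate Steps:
W = 5 (W = 4 + (-4 + 5) = 4 + 1 = 5)
V(y, C) = 4 - y
150*V(W, -1) = 150*(4 - 1*5) = 150*(4 - 5) = 150*(-1) = -150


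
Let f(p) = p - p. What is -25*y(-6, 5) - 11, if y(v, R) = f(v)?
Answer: -11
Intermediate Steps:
f(p) = 0
y(v, R) = 0
-25*y(-6, 5) - 11 = -25*0 - 11 = 0 - 11 = -11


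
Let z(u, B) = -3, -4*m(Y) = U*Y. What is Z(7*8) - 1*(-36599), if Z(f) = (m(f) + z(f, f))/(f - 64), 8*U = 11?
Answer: 1171257/32 ≈ 36602.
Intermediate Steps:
U = 11/8 (U = (1/8)*11 = 11/8 ≈ 1.3750)
m(Y) = -11*Y/32
Z(f) = (-3 - 11*f/32)/(-64 + f) (Z(f) = (-11*f/32 - 3)/(f - 64) = (-3 - 11*f/32)/(-64 + f))
Z(7*8) - 1*(-36599) = (-96 - 77*8)/(32*(-64 + 7*8)) - 1*(-36599) = (-96 - 11*56)/(32*(-64 + 56)) + 36599 = (1/32)*(-96 - 616)/(-8) + 36599 = (1/32)*(-1/8)*(-712) + 36599 = 89/32 + 36599 = 1171257/32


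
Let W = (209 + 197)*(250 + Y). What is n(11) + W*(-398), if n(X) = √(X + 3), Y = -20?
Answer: -37165240 + √14 ≈ -3.7165e+7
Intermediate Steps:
n(X) = √(3 + X)
W = 93380 (W = (209 + 197)*(250 - 20) = 406*230 = 93380)
n(11) + W*(-398) = √(3 + 11) + 93380*(-398) = √14 - 37165240 = -37165240 + √14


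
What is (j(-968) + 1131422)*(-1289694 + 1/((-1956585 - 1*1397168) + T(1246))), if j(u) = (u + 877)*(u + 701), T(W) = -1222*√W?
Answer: -1289394697543271950463029/865061427165 + 108637586*√1246/865061427165 ≈ -1.4905e+12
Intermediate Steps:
j(u) = (701 + u)*(877 + u) (j(u) = (877 + u)*(701 + u) = (701 + u)*(877 + u))
(j(-968) + 1131422)*(-1289694 + 1/((-1956585 - 1*1397168) + T(1246))) = ((614777 + (-968)² + 1578*(-968)) + 1131422)*(-1289694 + 1/((-1956585 - 1*1397168) - 1222*√1246)) = ((614777 + 937024 - 1527504) + 1131422)*(-1289694 + 1/((-1956585 - 1397168) - 1222*√1246)) = (24297 + 1131422)*(-1289694 + 1/(-3353753 - 1222*√1246)) = 1155719*(-1289694 + 1/(-3353753 - 1222*√1246)) = -1490523859986 + 1155719/(-3353753 - 1222*√1246)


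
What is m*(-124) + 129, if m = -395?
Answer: 49109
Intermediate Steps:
m*(-124) + 129 = -395*(-124) + 129 = 48980 + 129 = 49109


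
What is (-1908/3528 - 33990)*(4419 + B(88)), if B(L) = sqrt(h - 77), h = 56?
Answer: -14720011587/98 - 3331073*I*sqrt(21)/98 ≈ -1.502e+8 - 1.5576e+5*I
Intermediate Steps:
B(L) = I*sqrt(21) (B(L) = sqrt(56 - 77) = sqrt(-21) = I*sqrt(21))
(-1908/3528 - 33990)*(4419 + B(88)) = (-1908/3528 - 33990)*(4419 + I*sqrt(21)) = (-1908*1/3528 - 33990)*(4419 + I*sqrt(21)) = (-53/98 - 33990)*(4419 + I*sqrt(21)) = -3331073*(4419 + I*sqrt(21))/98 = -14720011587/98 - 3331073*I*sqrt(21)/98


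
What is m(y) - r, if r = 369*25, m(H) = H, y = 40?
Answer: -9185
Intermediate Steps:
r = 9225
m(y) - r = 40 - 1*9225 = 40 - 9225 = -9185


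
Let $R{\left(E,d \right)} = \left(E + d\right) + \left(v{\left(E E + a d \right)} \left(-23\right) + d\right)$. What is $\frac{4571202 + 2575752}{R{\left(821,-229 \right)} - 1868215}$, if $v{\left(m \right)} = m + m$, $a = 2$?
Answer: $- \frac{1191159}{5475445} \approx -0.21755$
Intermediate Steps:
$v{\left(m \right)} = 2 m$
$R{\left(E,d \right)} = E - 90 d - 46 E^{2}$ ($R{\left(E,d \right)} = \left(E + d\right) + \left(2 \left(E E + 2 d\right) \left(-23\right) + d\right) = \left(E + d\right) + \left(2 \left(E^{2} + 2 d\right) \left(-23\right) + d\right) = \left(E + d\right) + \left(\left(2 E^{2} + 4 d\right) \left(-23\right) + d\right) = \left(E + d\right) + \left(\left(- 92 d - 46 E^{2}\right) + d\right) = \left(E + d\right) - \left(46 E^{2} + 91 d\right) = E - 90 d - 46 E^{2}$)
$\frac{4571202 + 2575752}{R{\left(821,-229 \right)} - 1868215} = \frac{4571202 + 2575752}{\left(821 - -20610 - 46 \cdot 821^{2}\right) - 1868215} = \frac{7146954}{\left(821 + 20610 - 31005886\right) - 1868215} = \frac{7146954}{-30984455 - 1868215} = \frac{7146954}{-32852670} = 7146954 \left(- \frac{1}{32852670}\right) = - \frac{1191159}{5475445}$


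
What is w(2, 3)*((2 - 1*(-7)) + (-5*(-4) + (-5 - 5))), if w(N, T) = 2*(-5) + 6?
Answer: -76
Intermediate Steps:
w(N, T) = -4 (w(N, T) = -10 + 6 = -4)
w(2, 3)*((2 - 1*(-7)) + (-5*(-4) + (-5 - 5))) = -4*((2 - 1*(-7)) + (-5*(-4) + (-5 - 5))) = -4*((2 + 7) + (20 - 10)) = -4*(9 + 10) = -4*19 = -76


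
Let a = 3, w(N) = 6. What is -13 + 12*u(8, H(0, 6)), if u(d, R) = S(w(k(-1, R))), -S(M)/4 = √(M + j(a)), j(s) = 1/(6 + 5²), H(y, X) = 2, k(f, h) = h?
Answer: -13 - 48*√5797/31 ≈ -130.89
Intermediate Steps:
j(s) = 1/31 (j(s) = 1/(6 + 25) = 1/31)
S(M) = -4*√(1/31 + M) (S(M) = -4*√(M + 1/31) = -4*√(1/31 + M))
u(d, R) = -4*√5797/31 (u(d, R) = -4*√(31 + 961*6)/31 = -4*√(31 + 5766)/31 = -4*√5797/31)
-13 + 12*u(8, H(0, 6)) = -13 + 12*(-4*√5797/31) = -13 - 48*√5797/31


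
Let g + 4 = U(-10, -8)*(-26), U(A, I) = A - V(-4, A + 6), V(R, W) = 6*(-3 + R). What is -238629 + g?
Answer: -239465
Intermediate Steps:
V(R, W) = -18 + 6*R
U(A, I) = 42 + A (U(A, I) = A - (-18 + 6*(-4)) = A - (-18 - 24) = A - 1*(-42) = A + 42 = 42 + A)
g = -836 (g = -4 + (42 - 10)*(-26) = -4 + 32*(-26) = -4 - 832 = -836)
-238629 + g = -238629 - 836 = -239465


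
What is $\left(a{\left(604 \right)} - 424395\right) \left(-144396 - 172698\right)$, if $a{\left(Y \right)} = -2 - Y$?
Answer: $134765267094$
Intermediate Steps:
$\left(a{\left(604 \right)} - 424395\right) \left(-144396 - 172698\right) = \left(\left(-2 - 604\right) - 424395\right) \left(-144396 - 172698\right) = \left(\left(-2 - 604\right) - 424395\right) \left(-317094\right) = \left(-606 - 424395\right) \left(-317094\right) = \left(-425001\right) \left(-317094\right) = 134765267094$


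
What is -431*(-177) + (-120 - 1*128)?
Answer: 76039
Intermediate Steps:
-431*(-177) + (-120 - 1*128) = 76287 + (-120 - 128) = 76287 - 248 = 76039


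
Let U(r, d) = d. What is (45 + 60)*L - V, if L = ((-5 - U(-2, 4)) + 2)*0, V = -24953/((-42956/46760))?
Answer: -291700570/10739 ≈ -27163.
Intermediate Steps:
V = 291700570/10739 (V = -24953/((-42956*1/46760)) = -24953/(-10739/11690) = -24953*(-11690/10739) = 291700570/10739 ≈ 27163.)
L = 0 (L = ((-5 - 1*4) + 2)*0 = ((-5 - 4) + 2)*0 = (-9 + 2)*0 = -7*0 = 0)
(45 + 60)*L - V = (45 + 60)*0 - 1*291700570/10739 = 105*0 - 291700570/10739 = 0 - 291700570/10739 = -291700570/10739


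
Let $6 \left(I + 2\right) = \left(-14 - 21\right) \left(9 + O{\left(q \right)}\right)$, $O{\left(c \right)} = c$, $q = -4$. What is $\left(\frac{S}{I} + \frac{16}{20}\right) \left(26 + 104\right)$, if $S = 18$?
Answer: $\frac{5408}{187} \approx 28.92$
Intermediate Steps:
$I = - \frac{187}{6}$ ($I = -2 + \frac{\left(-14 - 21\right) \left(9 - 4\right)}{6} = -2 + \frac{\left(-35\right) 5}{6} = -2 + \frac{1}{6} \left(-175\right) = -2 - \frac{175}{6} = - \frac{187}{6} \approx -31.167$)
$\left(\frac{S}{I} + \frac{16}{20}\right) \left(26 + 104\right) = \left(\frac{18}{- \frac{187}{6}} + \frac{16}{20}\right) \left(26 + 104\right) = \left(18 \left(- \frac{6}{187}\right) + 16 \cdot \frac{1}{20}\right) 130 = \left(- \frac{108}{187} + \frac{4}{5}\right) 130 = \frac{208}{935} \cdot 130 = \frac{5408}{187}$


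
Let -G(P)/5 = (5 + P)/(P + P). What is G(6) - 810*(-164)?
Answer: 1594025/12 ≈ 1.3284e+5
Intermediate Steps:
G(P) = -5*(5 + P)/(2*P) (G(P) = -5*(5 + P)/(P + P) = -5*(5 + P)/(2*P))
G(6) - 810*(-164) = (5/2)*(-5 - 1*6)/6 - 810*(-164) = (5/2)*(1/6)*(-5 - 6) + 132840 = (5/2)*(1/6)*(-11) + 132840 = -55/12 + 132840 = 1594025/12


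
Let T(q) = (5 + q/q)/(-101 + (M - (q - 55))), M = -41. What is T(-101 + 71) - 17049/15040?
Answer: -354011/285760 ≈ -1.2388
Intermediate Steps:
T(q) = 6/(-87 - q) (T(q) = (5 + q/q)/(-101 + (-41 - (q - 55))) = (5 + 1)/(-101 + (-41 - (-55 + q))) = 6/(-101 + (-41 + (55 - q))) = 6/(-101 + (14 - q)) = 6/(-87 - q))
T(-101 + 71) - 17049/15040 = -6/(87 + (-101 + 71)) - 17049/15040 = -6/(87 - 30) - 17049*1/15040 = -6/57 - 17049/15040 = -6*1/57 - 17049/15040 = -2/19 - 17049/15040 = -354011/285760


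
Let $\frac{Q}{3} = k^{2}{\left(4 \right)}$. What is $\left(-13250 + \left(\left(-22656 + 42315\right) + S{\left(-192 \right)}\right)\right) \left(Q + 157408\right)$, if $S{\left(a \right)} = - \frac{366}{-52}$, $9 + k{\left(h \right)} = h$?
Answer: $\frac{26270841611}{26} \approx 1.0104 \cdot 10^{9}$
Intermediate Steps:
$k{\left(h \right)} = -9 + h$
$S{\left(a \right)} = \frac{183}{26}$ ($S{\left(a \right)} = \left(-366\right) \left(- \frac{1}{52}\right) = \frac{183}{26}$)
$Q = 75$ ($Q = 3 \left(-9 + 4\right)^{2} = 3 \left(-5\right)^{2} = 3 \cdot 25 = 75$)
$\left(-13250 + \left(\left(-22656 + 42315\right) + S{\left(-192 \right)}\right)\right) \left(Q + 157408\right) = \left(-13250 + \left(\left(-22656 + 42315\right) + \frac{183}{26}\right)\right) \left(75 + 157408\right) = \left(-13250 + \left(19659 + \frac{183}{26}\right)\right) 157483 = \left(-13250 + \frac{511317}{26}\right) 157483 = \frac{166817}{26} \cdot 157483 = \frac{26270841611}{26}$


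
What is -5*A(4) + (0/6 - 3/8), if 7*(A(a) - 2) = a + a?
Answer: -901/56 ≈ -16.089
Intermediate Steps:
A(a) = 2 + 2*a/7 (A(a) = 2 + (a + a)/7 = 2 + (2*a)/7 = 2 + 2*a/7)
-5*A(4) + (0/6 - 3/8) = -5*(2 + (2/7)*4) + (0/6 - 3/8) = -5*(2 + 8/7) + (0*(1/6) - 3*1/8) = -5*22/7 + (0 - 3/8) = -110/7 - 3/8 = -901/56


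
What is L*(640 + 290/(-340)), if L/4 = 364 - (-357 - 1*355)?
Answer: 46765112/17 ≈ 2.7509e+6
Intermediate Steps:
L = 4304 (L = 4*(364 - (-357 - 1*355)) = 4*(364 - (-357 - 355)) = 4*(364 - 1*(-712)) = 4*(364 + 712) = 4*1076 = 4304)
L*(640 + 290/(-340)) = 4304*(640 + 290/(-340)) = 4304*(640 + 290*(-1/340)) = 4304*(640 - 29/34) = 4304*(21731/34) = 46765112/17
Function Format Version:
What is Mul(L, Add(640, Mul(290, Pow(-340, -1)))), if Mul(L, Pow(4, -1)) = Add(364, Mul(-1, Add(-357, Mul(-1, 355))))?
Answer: Rational(46765112, 17) ≈ 2.7509e+6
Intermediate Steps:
L = 4304 (L = Mul(4, Add(364, Mul(-1, Add(-357, Mul(-1, 355))))) = Mul(4, Add(364, Mul(-1, Add(-357, -355)))) = Mul(4, Add(364, Mul(-1, -712))) = Mul(4, Add(364, 712)) = Mul(4, 1076) = 4304)
Mul(L, Add(640, Mul(290, Pow(-340, -1)))) = Mul(4304, Add(640, Mul(290, Pow(-340, -1)))) = Mul(4304, Add(640, Mul(290, Rational(-1, 340)))) = Mul(4304, Add(640, Rational(-29, 34))) = Mul(4304, Rational(21731, 34)) = Rational(46765112, 17)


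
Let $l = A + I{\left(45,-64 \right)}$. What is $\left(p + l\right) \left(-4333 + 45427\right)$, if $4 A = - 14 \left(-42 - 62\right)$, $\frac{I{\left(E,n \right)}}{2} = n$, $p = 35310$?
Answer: $1460727324$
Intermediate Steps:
$I{\left(E,n \right)} = 2 n$
$A = 364$ ($A = \frac{\left(-14\right) \left(-42 - 62\right)}{4} = \frac{\left(-14\right) \left(-104\right)}{4} = \frac{1}{4} \cdot 1456 = 364$)
$l = 236$ ($l = 364 + 2 \left(-64\right) = 364 - 128 = 236$)
$\left(p + l\right) \left(-4333 + 45427\right) = \left(35310 + 236\right) \left(-4333 + 45427\right) = 35546 \cdot 41094 = 1460727324$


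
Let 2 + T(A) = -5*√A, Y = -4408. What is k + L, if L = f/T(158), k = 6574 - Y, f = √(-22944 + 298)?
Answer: 10982 - 65*I*√5293/1973 + 13*I*√134/1973 ≈ 10982.0 - 2.3206*I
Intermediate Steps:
T(A) = -2 - 5*√A
f = 13*I*√134 (f = √(-22646) = 13*I*√134 ≈ 150.49*I)
k = 10982 (k = 6574 - 1*(-4408) = 6574 + 4408 = 10982)
L = 13*I*√134/(-2 - 5*√158) (L = (13*I*√134)/(-2 - 5*√158) = 13*I*√134/(-2 - 5*√158) ≈ -2.3206*I)
k + L = 10982 + (-65*I*√5293/1973 + 13*I*√134/1973) = 10982 - 65*I*√5293/1973 + 13*I*√134/1973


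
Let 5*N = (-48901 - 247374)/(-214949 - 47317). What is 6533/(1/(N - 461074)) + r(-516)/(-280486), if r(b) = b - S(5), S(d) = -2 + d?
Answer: -55395727299572736812/18390485319 ≈ -3.0122e+9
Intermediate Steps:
r(b) = -3 + b (r(b) = b - (-2 + 5) = b - 1*3 = b - 3 = -3 + b)
N = 59255/262266 (N = ((-48901 - 247374)/(-214949 - 47317))/5 = (-296275/(-262266))/5 = (-296275*(-1/262266))/5 = (⅕)*(296275/262266) = 59255/262266 ≈ 0.22593)
6533/(1/(N - 461074)) + r(-516)/(-280486) = 6533/(1/(59255/262266 - 461074)) + (-3 - 516)/(-280486) = 6533/(1/(-120923974429/262266)) - 519*(-1/280486) = 6533/(-262266/120923974429) + 519/280486 = 6533*(-120923974429/262266) + 519/280486 = -789996324944657/262266 + 519/280486 = -55395727299572736812/18390485319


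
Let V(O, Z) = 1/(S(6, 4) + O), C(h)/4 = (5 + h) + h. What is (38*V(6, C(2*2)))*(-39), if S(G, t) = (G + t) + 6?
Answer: -741/11 ≈ -67.364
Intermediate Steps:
C(h) = 20 + 8*h (C(h) = 4*((5 + h) + h) = 4*(5 + 2*h) = 20 + 8*h)
S(G, t) = 6 + G + t
V(O, Z) = 1/(16 + O) (V(O, Z) = 1/((6 + 6 + 4) + O) = 1/(16 + O))
(38*V(6, C(2*2)))*(-39) = (38/(16 + 6))*(-39) = (38/22)*(-39) = (38*(1/22))*(-39) = (19/11)*(-39) = -741/11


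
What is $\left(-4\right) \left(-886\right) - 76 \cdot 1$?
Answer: $3468$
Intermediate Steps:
$\left(-4\right) \left(-886\right) - 76 \cdot 1 = 3544 - 76 = 3468$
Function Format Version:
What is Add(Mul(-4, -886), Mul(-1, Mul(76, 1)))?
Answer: 3468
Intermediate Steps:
Add(Mul(-4, -886), Mul(-1, Mul(76, 1))) = Add(3544, Mul(-1, 76)) = Add(3544, -76) = 3468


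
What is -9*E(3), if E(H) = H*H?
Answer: -81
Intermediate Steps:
E(H) = H**2
-9*E(3) = -9*3**2 = -9*9 = -81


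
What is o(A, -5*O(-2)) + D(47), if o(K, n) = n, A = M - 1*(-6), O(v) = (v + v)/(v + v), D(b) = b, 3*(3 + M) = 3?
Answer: 42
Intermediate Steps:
M = -2 (M = -3 + (⅓)*3 = -3 + 1 = -2)
O(v) = 1 (O(v) = (2*v)/((2*v)) = (2*v)*(1/(2*v)) = 1)
A = 4 (A = -2 - 1*(-6) = -2 + 6 = 4)
o(A, -5*O(-2)) + D(47) = -5*1 + 47 = -5 + 47 = 42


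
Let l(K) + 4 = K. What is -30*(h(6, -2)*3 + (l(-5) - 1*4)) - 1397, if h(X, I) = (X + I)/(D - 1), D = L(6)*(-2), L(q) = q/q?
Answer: -887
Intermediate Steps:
L(q) = 1
l(K) = -4 + K
D = -2 (D = 1*(-2) = -2)
h(X, I) = -I/3 - X/3 (h(X, I) = (X + I)/(-2 - 1) = (I + X)/(-3) = (I + X)*(-1/3) = -I/3 - X/3)
-30*(h(6, -2)*3 + (l(-5) - 1*4)) - 1397 = -30*((-1/3*(-2) - 1/3*6)*3 + ((-4 - 5) - 1*4)) - 1397 = -30*((2/3 - 2)*3 + (-9 - 4)) - 1397 = -30*(-4/3*3 - 13) - 1397 = -30*(-4 - 13) - 1397 = -30*(-17) - 1397 = 510 - 1397 = -887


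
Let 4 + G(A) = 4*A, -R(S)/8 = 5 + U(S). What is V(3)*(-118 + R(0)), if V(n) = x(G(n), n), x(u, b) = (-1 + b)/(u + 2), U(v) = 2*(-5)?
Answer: -78/5 ≈ -15.600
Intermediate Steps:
U(v) = -10
R(S) = 40 (R(S) = -8*(5 - 10) = -8*(-5) = 40)
G(A) = -4 + 4*A
x(u, b) = (-1 + b)/(2 + u)
V(n) = (-1 + n)/(-2 + 4*n) (V(n) = (-1 + n)/(2 + (-4 + 4*n)) = (-1 + n)/(-2 + 4*n))
V(3)*(-118 + R(0)) = ((-1 + 3)/(2*(-1 + 2*3)))*(-118 + 40) = ((1/2)*2/(-1 + 6))*(-78) = ((1/2)*2/5)*(-78) = ((1/2)*(1/5)*2)*(-78) = (1/5)*(-78) = -78/5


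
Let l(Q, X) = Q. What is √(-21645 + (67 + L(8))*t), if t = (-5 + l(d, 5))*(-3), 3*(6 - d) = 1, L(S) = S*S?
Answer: I*√21907 ≈ 148.01*I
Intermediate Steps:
L(S) = S²
d = 17/3 (d = 6 - ⅓*1 = 6 - ⅓ = 17/3 ≈ 5.6667)
t = -2 (t = (-5 + 17/3)*(-3) = (⅔)*(-3) = -2)
√(-21645 + (67 + L(8))*t) = √(-21645 + (67 + 8²)*(-2)) = √(-21645 + (67 + 64)*(-2)) = √(-21645 + 131*(-2)) = √(-21645 - 262) = √(-21907) = I*√21907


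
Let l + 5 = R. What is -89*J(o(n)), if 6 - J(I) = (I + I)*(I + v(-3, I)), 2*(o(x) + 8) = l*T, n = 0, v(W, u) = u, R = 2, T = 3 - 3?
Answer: 22250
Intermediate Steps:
T = 0
l = -3 (l = -5 + 2 = -3)
o(x) = -8 (o(x) = -8 + (-3*0)/2 = -8 + (½)*0 = -8 + 0 = -8)
J(I) = 6 - 4*I² (J(I) = 6 - (I + I)*(I + I) = 6 - 2*I*2*I = 6 - 4*I²)
-89*J(o(n)) = -89*(6 - 4*(-8)²) = -89*(6 - 4*64) = -89*(6 - 256) = -89*(-250) = 22250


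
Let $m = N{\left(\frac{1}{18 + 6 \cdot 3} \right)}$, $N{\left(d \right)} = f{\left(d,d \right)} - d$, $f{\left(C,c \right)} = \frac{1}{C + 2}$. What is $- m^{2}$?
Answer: $- \frac{1495729}{6906384} \approx -0.21657$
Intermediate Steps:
$f{\left(C,c \right)} = \frac{1}{2 + C}$
$N{\left(d \right)} = \frac{1}{2 + d} - d$
$m = \frac{1223}{2628}$ ($m = \frac{1 - \frac{2 + \frac{1}{18 + 6 \cdot 3}}{18 + 6 \cdot 3}}{2 + \frac{1}{18 + 6 \cdot 3}} = \frac{1 - \frac{2 + \frac{1}{18 + 18}}{18 + 18}}{2 + \frac{1}{18 + 18}} = \frac{1 - \frac{2 + \frac{1}{36}}{36}}{2 + \frac{1}{36}} = \frac{1 - \frac{1}{36} \cdot \frac{73}{36}}{\frac{73}{36}} = \frac{36 \left(1 - \frac{73}{1296}\right)}{73} = \frac{36}{73} \cdot \frac{1223}{1296} = \frac{1223}{2628} \approx 0.46537$)
$- m^{2} = - \left(\frac{1223}{2628}\right)^{2} = \left(-1\right) \frac{1495729}{6906384} = - \frac{1495729}{6906384}$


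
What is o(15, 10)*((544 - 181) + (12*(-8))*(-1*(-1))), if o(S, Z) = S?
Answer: 4005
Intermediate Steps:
o(15, 10)*((544 - 181) + (12*(-8))*(-1*(-1))) = 15*((544 - 181) + (12*(-8))*(-1*(-1))) = 15*(363 - 96*1) = 15*(363 - 96) = 15*267 = 4005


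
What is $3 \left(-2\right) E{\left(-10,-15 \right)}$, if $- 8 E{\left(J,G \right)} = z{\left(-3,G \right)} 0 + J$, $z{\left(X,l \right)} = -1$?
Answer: $- \frac{15}{2} \approx -7.5$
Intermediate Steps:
$E{\left(J,G \right)} = - \frac{J}{8}$ ($E{\left(J,G \right)} = - \frac{\left(-1\right) 0 + J}{8} = - \frac{0 + J}{8} = - \frac{J}{8}$)
$3 \left(-2\right) E{\left(-10,-15 \right)} = 3 \left(-2\right) \left(\left(- \frac{1}{8}\right) \left(-10\right)\right) = \left(-6\right) \frac{5}{4} = - \frac{15}{2}$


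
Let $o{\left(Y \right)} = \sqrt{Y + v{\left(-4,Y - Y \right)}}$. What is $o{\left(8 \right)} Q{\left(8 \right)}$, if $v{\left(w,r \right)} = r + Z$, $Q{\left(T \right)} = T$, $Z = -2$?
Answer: $8 \sqrt{6} \approx 19.596$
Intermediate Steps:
$v{\left(w,r \right)} = -2 + r$ ($v{\left(w,r \right)} = r - 2 = -2 + r$)
$o{\left(Y \right)} = \sqrt{-2 + Y}$ ($o{\left(Y \right)} = \sqrt{Y + \left(-2 + \left(Y - Y\right)\right)} = \sqrt{Y + \left(-2 + 0\right)} = \sqrt{Y - 2} = \sqrt{-2 + Y}$)
$o{\left(8 \right)} Q{\left(8 \right)} = \sqrt{-2 + 8} \cdot 8 = \sqrt{6} \cdot 8 = 8 \sqrt{6}$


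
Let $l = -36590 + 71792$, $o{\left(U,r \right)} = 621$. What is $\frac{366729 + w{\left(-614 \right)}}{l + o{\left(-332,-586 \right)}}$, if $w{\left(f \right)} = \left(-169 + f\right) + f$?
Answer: $\frac{365332}{35823} \approx 10.198$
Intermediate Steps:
$l = 35202$
$w{\left(f \right)} = -169 + 2 f$
$\frac{366729 + w{\left(-614 \right)}}{l + o{\left(-332,-586 \right)}} = \frac{366729 + \left(-169 + 2 \left(-614\right)\right)}{35202 + 621} = \frac{366729 - 1397}{35823} = \left(366729 - 1397\right) \frac{1}{35823} = 365332 \cdot \frac{1}{35823} = \frac{365332}{35823}$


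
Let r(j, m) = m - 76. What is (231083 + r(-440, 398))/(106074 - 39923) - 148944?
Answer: -9852563139/66151 ≈ -1.4894e+5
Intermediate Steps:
r(j, m) = -76 + m
(231083 + r(-440, 398))/(106074 - 39923) - 148944 = (231083 + (-76 + 398))/(106074 - 39923) - 148944 = (231083 + 322)/66151 - 148944 = 231405*(1/66151) - 148944 = 231405/66151 - 148944 = -9852563139/66151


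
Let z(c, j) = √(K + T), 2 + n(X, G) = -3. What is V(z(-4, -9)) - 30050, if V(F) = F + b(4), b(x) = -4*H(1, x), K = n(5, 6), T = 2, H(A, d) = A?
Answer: -30054 + I*√3 ≈ -30054.0 + 1.732*I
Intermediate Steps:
n(X, G) = -5 (n(X, G) = -2 - 3 = -5)
K = -5
b(x) = -4 (b(x) = -4*1 = -4)
z(c, j) = I*√3 (z(c, j) = √(-5 + 2) = √(-3) = I*√3)
V(F) = -4 + F (V(F) = F - 4 = -4 + F)
V(z(-4, -9)) - 30050 = (-4 + I*√3) - 30050 = -30054 + I*√3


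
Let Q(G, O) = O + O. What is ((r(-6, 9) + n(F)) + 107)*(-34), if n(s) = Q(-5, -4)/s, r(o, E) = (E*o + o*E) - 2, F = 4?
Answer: 170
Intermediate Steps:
Q(G, O) = 2*O
r(o, E) = -2 + 2*E*o (r(o, E) = (E*o + E*o) - 2 = 2*E*o - 2 = -2 + 2*E*o)
n(s) = -8/s (n(s) = (2*(-4))/s = -8/s)
((r(-6, 9) + n(F)) + 107)*(-34) = (((-2 + 2*9*(-6)) - 8/4) + 107)*(-34) = (((-2 - 108) - 8*¼) + 107)*(-34) = ((-110 - 2) + 107)*(-34) = (-112 + 107)*(-34) = -5*(-34) = 170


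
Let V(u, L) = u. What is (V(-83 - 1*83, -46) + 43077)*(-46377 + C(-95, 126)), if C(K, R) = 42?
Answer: -1988281185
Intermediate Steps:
(V(-83 - 1*83, -46) + 43077)*(-46377 + C(-95, 126)) = ((-83 - 1*83) + 43077)*(-46377 + 42) = ((-83 - 83) + 43077)*(-46335) = (-166 + 43077)*(-46335) = 42911*(-46335) = -1988281185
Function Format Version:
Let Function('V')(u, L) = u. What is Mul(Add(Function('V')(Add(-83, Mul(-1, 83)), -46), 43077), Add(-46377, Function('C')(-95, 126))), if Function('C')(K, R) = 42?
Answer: -1988281185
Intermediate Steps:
Mul(Add(Function('V')(Add(-83, Mul(-1, 83)), -46), 43077), Add(-46377, Function('C')(-95, 126))) = Mul(Add(Add(-83, Mul(-1, 83)), 43077), Add(-46377, 42)) = Mul(Add(Add(-83, -83), 43077), -46335) = Mul(Add(-166, 43077), -46335) = Mul(42911, -46335) = -1988281185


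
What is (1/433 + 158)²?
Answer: 4680612225/187489 ≈ 24965.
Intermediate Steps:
(1/433 + 158)² = (68415/433)² = 4680612225/187489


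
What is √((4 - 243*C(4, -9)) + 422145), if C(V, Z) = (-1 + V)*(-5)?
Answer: √425794 ≈ 652.53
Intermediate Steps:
C(V, Z) = 5 - 5*V
√((4 - 243*C(4, -9)) + 422145) = √((4 - 243*(5 - 5*4)) + 422145) = √((4 - 243*(5 - 20)) + 422145) = √((4 - 243*(-15)) + 422145) = √((4 + 3645) + 422145) = √(3649 + 422145) = √425794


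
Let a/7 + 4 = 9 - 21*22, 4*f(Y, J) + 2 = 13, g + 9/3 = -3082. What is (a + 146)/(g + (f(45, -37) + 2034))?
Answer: 12212/4193 ≈ 2.9125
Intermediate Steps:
g = -3085 (g = -3 - 3082 = -3085)
f(Y, J) = 11/4 (f(Y, J) = -½ + (¼)*13 = -½ + 13/4 = 11/4)
a = -3199 (a = -28 + 7*(9 - 21*22) = -28 + 7*(9 - 462) = -28 + 7*(-453) = -28 - 3171 = -3199)
(a + 146)/(g + (f(45, -37) + 2034)) = (-3199 + 146)/(-3085 + (11/4 + 2034)) = -3053/(-3085 + 8147/4) = -3053/(-4193/4) = -3053*(-4/4193) = 12212/4193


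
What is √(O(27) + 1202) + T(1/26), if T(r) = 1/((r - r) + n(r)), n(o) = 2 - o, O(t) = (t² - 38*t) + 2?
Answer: 26/51 + √907 ≈ 30.626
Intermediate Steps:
O(t) = 2 + t² - 38*t
T(r) = 1/(2 - r) (T(r) = 1/((r - r) + (2 - r)) = 1/(0 + (2 - r)) = 1/(2 - r))
√(O(27) + 1202) + T(1/26) = √((2 + 27² - 38*27) + 1202) - 1/(-2 + 1/26) = √((2 + 729 - 1026) + 1202) - 1/(-2 + 1/26) = √(-295 + 1202) - 1/(-51/26) = √907 - 1*(-26/51) = √907 + 26/51 = 26/51 + √907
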